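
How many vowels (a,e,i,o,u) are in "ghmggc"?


Input: ghmggc
Checking each character:
  'g' at position 0: consonant
  'h' at position 1: consonant
  'm' at position 2: consonant
  'g' at position 3: consonant
  'g' at position 4: consonant
  'c' at position 5: consonant
Total vowels: 0

0


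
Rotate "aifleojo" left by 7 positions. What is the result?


Input: "aifleojo", rotate left by 7
First 7 characters: "aifleoj"
Remaining characters: "o"
Concatenate remaining + first: "o" + "aifleoj" = "oaifleoj"

oaifleoj


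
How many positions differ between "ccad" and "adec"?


Comparing "ccad" and "adec" position by position:
  Position 0: 'c' vs 'a' => DIFFER
  Position 1: 'c' vs 'd' => DIFFER
  Position 2: 'a' vs 'e' => DIFFER
  Position 3: 'd' vs 'c' => DIFFER
Positions that differ: 4

4


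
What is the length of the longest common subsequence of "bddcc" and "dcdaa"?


LCS of "bddcc" and "dcdaa"
DP table:
           d    c    d    a    a
      0    0    0    0    0    0
  b   0    0    0    0    0    0
  d   0    1    1    1    1    1
  d   0    1    1    2    2    2
  c   0    1    2    2    2    2
  c   0    1    2    2    2    2
LCS length = dp[5][5] = 2

2


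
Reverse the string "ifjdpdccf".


Input: ifjdpdccf
Reading characters right to left:
  Position 8: 'f'
  Position 7: 'c'
  Position 6: 'c'
  Position 5: 'd'
  Position 4: 'p'
  Position 3: 'd'
  Position 2: 'j'
  Position 1: 'f'
  Position 0: 'i'
Reversed: fccdpdjfi

fccdpdjfi


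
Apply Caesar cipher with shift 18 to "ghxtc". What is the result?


Caesar cipher: shift "ghxtc" by 18
  'g' (pos 6) + 18 = pos 24 = 'y'
  'h' (pos 7) + 18 = pos 25 = 'z'
  'x' (pos 23) + 18 = pos 15 = 'p'
  't' (pos 19) + 18 = pos 11 = 'l'
  'c' (pos 2) + 18 = pos 20 = 'u'
Result: yzplu

yzplu


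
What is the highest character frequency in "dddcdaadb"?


Input: dddcdaadb
Character counts:
  'a': 2
  'b': 1
  'c': 1
  'd': 5
Maximum frequency: 5

5


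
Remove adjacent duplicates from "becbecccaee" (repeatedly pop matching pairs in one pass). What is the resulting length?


Input: becbecccaee
Stack-based adjacent duplicate removal:
  Read 'b': push. Stack: b
  Read 'e': push. Stack: be
  Read 'c': push. Stack: bec
  Read 'b': push. Stack: becb
  Read 'e': push. Stack: becbe
  Read 'c': push. Stack: becbec
  Read 'c': matches stack top 'c' => pop. Stack: becbe
  Read 'c': push. Stack: becbec
  Read 'a': push. Stack: becbeca
  Read 'e': push. Stack: becbecae
  Read 'e': matches stack top 'e' => pop. Stack: becbeca
Final stack: "becbeca" (length 7)

7


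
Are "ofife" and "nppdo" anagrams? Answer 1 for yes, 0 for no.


Strings: "ofife", "nppdo"
Sorted first:  effio
Sorted second: dnopp
Differ at position 0: 'e' vs 'd' => not anagrams

0


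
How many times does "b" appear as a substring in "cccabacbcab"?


Searching for "b" in "cccabacbcab"
Scanning each position:
  Position 0: "c" => no
  Position 1: "c" => no
  Position 2: "c" => no
  Position 3: "a" => no
  Position 4: "b" => MATCH
  Position 5: "a" => no
  Position 6: "c" => no
  Position 7: "b" => MATCH
  Position 8: "c" => no
  Position 9: "a" => no
  Position 10: "b" => MATCH
Total occurrences: 3

3


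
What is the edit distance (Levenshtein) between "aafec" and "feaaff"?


Computing edit distance: "aafec" -> "feaaff"
DP table:
           f    e    a    a    f    f
      0    1    2    3    4    5    6
  a   1    1    2    2    3    4    5
  a   2    2    2    2    2    3    4
  f   3    2    3    3    3    2    3
  e   4    3    2    3    4    3    3
  c   5    4    3    3    4    4    4
Edit distance = dp[5][6] = 4

4


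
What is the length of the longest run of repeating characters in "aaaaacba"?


Input: "aaaaacba"
Scanning for longest run:
  Position 1 ('a'): continues run of 'a', length=2
  Position 2 ('a'): continues run of 'a', length=3
  Position 3 ('a'): continues run of 'a', length=4
  Position 4 ('a'): continues run of 'a', length=5
  Position 5 ('c'): new char, reset run to 1
  Position 6 ('b'): new char, reset run to 1
  Position 7 ('a'): new char, reset run to 1
Longest run: 'a' with length 5

5


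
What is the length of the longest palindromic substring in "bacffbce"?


Input: "bacffbce"
Checking substrings for palindromes:
  [3:5] "ff" (len 2) => palindrome
Longest palindromic substring: "ff" with length 2

2


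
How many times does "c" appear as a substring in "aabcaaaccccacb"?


Searching for "c" in "aabcaaaccccacb"
Scanning each position:
  Position 0: "a" => no
  Position 1: "a" => no
  Position 2: "b" => no
  Position 3: "c" => MATCH
  Position 4: "a" => no
  Position 5: "a" => no
  Position 6: "a" => no
  Position 7: "c" => MATCH
  Position 8: "c" => MATCH
  Position 9: "c" => MATCH
  Position 10: "c" => MATCH
  Position 11: "a" => no
  Position 12: "c" => MATCH
  Position 13: "b" => no
Total occurrences: 6

6


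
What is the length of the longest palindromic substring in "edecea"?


Input: "edecea"
Checking substrings for palindromes:
  [0:3] "ede" (len 3) => palindrome
  [2:5] "ece" (len 3) => palindrome
Longest palindromic substring: "ede" with length 3

3


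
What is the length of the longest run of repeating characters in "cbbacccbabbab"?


Input: "cbbacccbabbab"
Scanning for longest run:
  Position 1 ('b'): new char, reset run to 1
  Position 2 ('b'): continues run of 'b', length=2
  Position 3 ('a'): new char, reset run to 1
  Position 4 ('c'): new char, reset run to 1
  Position 5 ('c'): continues run of 'c', length=2
  Position 6 ('c'): continues run of 'c', length=3
  Position 7 ('b'): new char, reset run to 1
  Position 8 ('a'): new char, reset run to 1
  Position 9 ('b'): new char, reset run to 1
  Position 10 ('b'): continues run of 'b', length=2
  Position 11 ('a'): new char, reset run to 1
  Position 12 ('b'): new char, reset run to 1
Longest run: 'c' with length 3

3


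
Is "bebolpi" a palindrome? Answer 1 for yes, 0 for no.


Input: bebolpi
Reversed: iplobeb
  Compare pos 0 ('b') with pos 6 ('i'): MISMATCH
  Compare pos 1 ('e') with pos 5 ('p'): MISMATCH
  Compare pos 2 ('b') with pos 4 ('l'): MISMATCH
Result: not a palindrome

0


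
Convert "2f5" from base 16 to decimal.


Input: "2f5" in base 16
Positional expansion:
  Digit '2' (value 2) x 16^2 = 512
  Digit 'f' (value 15) x 16^1 = 240
  Digit '5' (value 5) x 16^0 = 5
Sum = 757

757


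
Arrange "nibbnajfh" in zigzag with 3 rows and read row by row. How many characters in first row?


Zigzag "nibbnajfh" into 3 rows:
Placing characters:
  'n' => row 0
  'i' => row 1
  'b' => row 2
  'b' => row 1
  'n' => row 0
  'a' => row 1
  'j' => row 2
  'f' => row 1
  'h' => row 0
Rows:
  Row 0: "nnh"
  Row 1: "ibaf"
  Row 2: "bj"
First row length: 3

3


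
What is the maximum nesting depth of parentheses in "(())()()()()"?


Input: "(())()()()()"
Tracking depth:
  Position 0 '(': depth becomes 1
  Position 1 '(': depth becomes 2
  Position 2 ')': depth becomes 1
  Position 3 ')': depth becomes 0
  Position 4 '(': depth becomes 1
  Position 5 ')': depth becomes 0
  Position 6 '(': depth becomes 1
  Position 7 ')': depth becomes 0
  Position 8 '(': depth becomes 1
  Position 9 ')': depth becomes 0
  Position 10 '(': depth becomes 1
  Position 11 ')': depth becomes 0
Maximum depth reached: 2

2


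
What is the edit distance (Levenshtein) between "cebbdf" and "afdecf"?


Computing edit distance: "cebbdf" -> "afdecf"
DP table:
           a    f    d    e    c    f
      0    1    2    3    4    5    6
  c   1    1    2    3    4    4    5
  e   2    2    2    3    3    4    5
  b   3    3    3    3    4    4    5
  b   4    4    4    4    4    5    5
  d   5    5    5    4    5    5    6
  f   6    6    5    5    5    6    5
Edit distance = dp[6][6] = 5

5


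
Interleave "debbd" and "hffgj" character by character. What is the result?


Interleaving "debbd" and "hffgj":
  Position 0: 'd' from first, 'h' from second => "dh"
  Position 1: 'e' from first, 'f' from second => "ef"
  Position 2: 'b' from first, 'f' from second => "bf"
  Position 3: 'b' from first, 'g' from second => "bg"
  Position 4: 'd' from first, 'j' from second => "dj"
Result: dhefbfbgdj

dhefbfbgdj


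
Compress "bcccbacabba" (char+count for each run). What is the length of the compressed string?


Input: bcccbacabba
Runs:
  'b' x 1 => "b1"
  'c' x 3 => "c3"
  'b' x 1 => "b1"
  'a' x 1 => "a1"
  'c' x 1 => "c1"
  'a' x 1 => "a1"
  'b' x 2 => "b2"
  'a' x 1 => "a1"
Compressed: "b1c3b1a1c1a1b2a1"
Compressed length: 16

16


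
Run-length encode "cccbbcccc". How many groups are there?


Input: cccbbcccc
Scanning for consecutive runs:
  Group 1: 'c' x 3 (positions 0-2)
  Group 2: 'b' x 2 (positions 3-4)
  Group 3: 'c' x 4 (positions 5-8)
Total groups: 3

3


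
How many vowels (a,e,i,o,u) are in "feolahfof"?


Input: feolahfof
Checking each character:
  'f' at position 0: consonant
  'e' at position 1: vowel (running total: 1)
  'o' at position 2: vowel (running total: 2)
  'l' at position 3: consonant
  'a' at position 4: vowel (running total: 3)
  'h' at position 5: consonant
  'f' at position 6: consonant
  'o' at position 7: vowel (running total: 4)
  'f' at position 8: consonant
Total vowels: 4

4


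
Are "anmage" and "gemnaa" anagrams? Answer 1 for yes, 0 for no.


Strings: "anmage", "gemnaa"
Sorted first:  aaegmn
Sorted second: aaegmn
Sorted forms match => anagrams

1


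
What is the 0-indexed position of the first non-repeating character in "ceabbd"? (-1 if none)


Input: ceabbd
Character frequencies:
  'a': 1
  'b': 2
  'c': 1
  'd': 1
  'e': 1
Scanning left to right for freq == 1:
  Position 0 ('c'): unique! => answer = 0

0


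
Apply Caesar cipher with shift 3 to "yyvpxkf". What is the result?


Caesar cipher: shift "yyvpxkf" by 3
  'y' (pos 24) + 3 = pos 1 = 'b'
  'y' (pos 24) + 3 = pos 1 = 'b'
  'v' (pos 21) + 3 = pos 24 = 'y'
  'p' (pos 15) + 3 = pos 18 = 's'
  'x' (pos 23) + 3 = pos 0 = 'a'
  'k' (pos 10) + 3 = pos 13 = 'n'
  'f' (pos 5) + 3 = pos 8 = 'i'
Result: bbysani

bbysani


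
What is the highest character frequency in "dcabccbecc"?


Input: dcabccbecc
Character counts:
  'a': 1
  'b': 2
  'c': 5
  'd': 1
  'e': 1
Maximum frequency: 5

5


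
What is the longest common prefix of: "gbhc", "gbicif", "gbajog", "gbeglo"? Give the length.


Words: gbhc, gbicif, gbajog, gbeglo
  Position 0: all 'g' => match
  Position 1: all 'b' => match
  Position 2: ('h', 'i', 'a', 'e') => mismatch, stop
LCP = "gb" (length 2)

2


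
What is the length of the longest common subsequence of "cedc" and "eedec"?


LCS of "cedc" and "eedec"
DP table:
           e    e    d    e    c
      0    0    0    0    0    0
  c   0    0    0    0    0    1
  e   0    1    1    1    1    1
  d   0    1    1    2    2    2
  c   0    1    1    2    2    3
LCS length = dp[4][5] = 3

3


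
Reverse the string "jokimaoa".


Input: jokimaoa
Reading characters right to left:
  Position 7: 'a'
  Position 6: 'o'
  Position 5: 'a'
  Position 4: 'm'
  Position 3: 'i'
  Position 2: 'k'
  Position 1: 'o'
  Position 0: 'j'
Reversed: aoamikoj

aoamikoj


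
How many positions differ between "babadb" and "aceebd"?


Comparing "babadb" and "aceebd" position by position:
  Position 0: 'b' vs 'a' => DIFFER
  Position 1: 'a' vs 'c' => DIFFER
  Position 2: 'b' vs 'e' => DIFFER
  Position 3: 'a' vs 'e' => DIFFER
  Position 4: 'd' vs 'b' => DIFFER
  Position 5: 'b' vs 'd' => DIFFER
Positions that differ: 6

6


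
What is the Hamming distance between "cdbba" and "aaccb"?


Comparing "cdbba" and "aaccb" position by position:
  Position 0: 'c' vs 'a' => differ
  Position 1: 'd' vs 'a' => differ
  Position 2: 'b' vs 'c' => differ
  Position 3: 'b' vs 'c' => differ
  Position 4: 'a' vs 'b' => differ
Total differences (Hamming distance): 5

5


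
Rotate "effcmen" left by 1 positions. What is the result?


Input: "effcmen", rotate left by 1
First 1 characters: "e"
Remaining characters: "ffcmen"
Concatenate remaining + first: "ffcmen" + "e" = "ffcmene"

ffcmene


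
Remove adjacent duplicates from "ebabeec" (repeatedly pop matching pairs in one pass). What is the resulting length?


Input: ebabeec
Stack-based adjacent duplicate removal:
  Read 'e': push. Stack: e
  Read 'b': push. Stack: eb
  Read 'a': push. Stack: eba
  Read 'b': push. Stack: ebab
  Read 'e': push. Stack: ebabe
  Read 'e': matches stack top 'e' => pop. Stack: ebab
  Read 'c': push. Stack: ebabc
Final stack: "ebabc" (length 5)

5


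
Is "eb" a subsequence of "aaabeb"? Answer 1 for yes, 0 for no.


Check if "eb" is a subsequence of "aaabeb"
Greedy scan:
  Position 0 ('a'): no match needed
  Position 1 ('a'): no match needed
  Position 2 ('a'): no match needed
  Position 3 ('b'): no match needed
  Position 4 ('e'): matches sub[0] = 'e'
  Position 5 ('b'): matches sub[1] = 'b'
All 2 characters matched => is a subsequence

1


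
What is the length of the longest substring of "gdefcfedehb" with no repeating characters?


Input: "gdefcfedehb"
Sliding window (track last position of each char):
  Position 0 ('g'): window [0,0] length 1 -- new best
  Position 1 ('d'): window [0,1] length 2 -- new best
  Position 2 ('e'): window [0,2] length 3 -- new best
  Position 3 ('f'): window [0,3] length 4 -- new best
  Position 4 ('c'): window [0,4] length 5 -- new best
  Position 5 ('f'): repeat (last at 3), move window start to 4
  Position 5 ('f'): window [4,5] length 2
  Position 6 ('e'): window [4,6] length 3
  Position 7 ('d'): window [4,7] length 4
  Position 8 ('e'): repeat (last at 6), move window start to 7
  Position 8 ('e'): window [7,8] length 2
  Position 9 ('h'): window [7,9] length 3
  Position 10 ('b'): window [7,10] length 4
Longest substring with no repeats: "gdefc" with length 5

5


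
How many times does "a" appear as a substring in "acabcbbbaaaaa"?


Searching for "a" in "acabcbbbaaaaa"
Scanning each position:
  Position 0: "a" => MATCH
  Position 1: "c" => no
  Position 2: "a" => MATCH
  Position 3: "b" => no
  Position 4: "c" => no
  Position 5: "b" => no
  Position 6: "b" => no
  Position 7: "b" => no
  Position 8: "a" => MATCH
  Position 9: "a" => MATCH
  Position 10: "a" => MATCH
  Position 11: "a" => MATCH
  Position 12: "a" => MATCH
Total occurrences: 7

7


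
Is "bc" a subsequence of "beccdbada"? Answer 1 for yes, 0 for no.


Check if "bc" is a subsequence of "beccdbada"
Greedy scan:
  Position 0 ('b'): matches sub[0] = 'b'
  Position 1 ('e'): no match needed
  Position 2 ('c'): matches sub[1] = 'c'
  Position 3 ('c'): no match needed
  Position 4 ('d'): no match needed
  Position 5 ('b'): no match needed
  Position 6 ('a'): no match needed
  Position 7 ('d'): no match needed
  Position 8 ('a'): no match needed
All 2 characters matched => is a subsequence

1


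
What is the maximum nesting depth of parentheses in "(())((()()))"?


Input: "(())((()()))"
Tracking depth:
  Position 0 '(': depth becomes 1
  Position 1 '(': depth becomes 2
  Position 2 ')': depth becomes 1
  Position 3 ')': depth becomes 0
  Position 4 '(': depth becomes 1
  Position 5 '(': depth becomes 2
  Position 6 '(': depth becomes 3
  Position 7 ')': depth becomes 2
  Position 8 '(': depth becomes 3
  Position 9 ')': depth becomes 2
  Position 10 ')': depth becomes 1
  Position 11 ')': depth becomes 0
Maximum depth reached: 3

3


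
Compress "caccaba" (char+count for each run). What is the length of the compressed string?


Input: caccaba
Runs:
  'c' x 1 => "c1"
  'a' x 1 => "a1"
  'c' x 2 => "c2"
  'a' x 1 => "a1"
  'b' x 1 => "b1"
  'a' x 1 => "a1"
Compressed: "c1a1c2a1b1a1"
Compressed length: 12

12


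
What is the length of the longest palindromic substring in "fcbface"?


Input: "fcbface"
Checking substrings for palindromes:
  No multi-char palindromic substrings found
Longest palindromic substring: "f" with length 1

1


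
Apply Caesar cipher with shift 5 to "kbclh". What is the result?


Caesar cipher: shift "kbclh" by 5
  'k' (pos 10) + 5 = pos 15 = 'p'
  'b' (pos 1) + 5 = pos 6 = 'g'
  'c' (pos 2) + 5 = pos 7 = 'h'
  'l' (pos 11) + 5 = pos 16 = 'q'
  'h' (pos 7) + 5 = pos 12 = 'm'
Result: pghqm

pghqm


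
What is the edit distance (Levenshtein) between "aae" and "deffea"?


Computing edit distance: "aae" -> "deffea"
DP table:
           d    e    f    f    e    a
      0    1    2    3    4    5    6
  a   1    1    2    3    4    5    5
  a   2    2    2    3    4    5    5
  e   3    3    2    3    4    4    5
Edit distance = dp[3][6] = 5

5


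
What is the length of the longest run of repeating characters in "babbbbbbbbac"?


Input: "babbbbbbbbac"
Scanning for longest run:
  Position 1 ('a'): new char, reset run to 1
  Position 2 ('b'): new char, reset run to 1
  Position 3 ('b'): continues run of 'b', length=2
  Position 4 ('b'): continues run of 'b', length=3
  Position 5 ('b'): continues run of 'b', length=4
  Position 6 ('b'): continues run of 'b', length=5
  Position 7 ('b'): continues run of 'b', length=6
  Position 8 ('b'): continues run of 'b', length=7
  Position 9 ('b'): continues run of 'b', length=8
  Position 10 ('a'): new char, reset run to 1
  Position 11 ('c'): new char, reset run to 1
Longest run: 'b' with length 8

8


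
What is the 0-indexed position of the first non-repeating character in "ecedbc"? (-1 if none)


Input: ecedbc
Character frequencies:
  'b': 1
  'c': 2
  'd': 1
  'e': 2
Scanning left to right for freq == 1:
  Position 0 ('e'): freq=2, skip
  Position 1 ('c'): freq=2, skip
  Position 2 ('e'): freq=2, skip
  Position 3 ('d'): unique! => answer = 3

3


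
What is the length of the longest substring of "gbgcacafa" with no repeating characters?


Input: "gbgcacafa"
Sliding window (track last position of each char):
  Position 0 ('g'): window [0,0] length 1 -- new best
  Position 1 ('b'): window [0,1] length 2 -- new best
  Position 2 ('g'): repeat (last at 0), move window start to 1
  Position 2 ('g'): window [1,2] length 2
  Position 3 ('c'): window [1,3] length 3 -- new best
  Position 4 ('a'): window [1,4] length 4 -- new best
  Position 5 ('c'): repeat (last at 3), move window start to 4
  Position 5 ('c'): window [4,5] length 2
  Position 6 ('a'): repeat (last at 4), move window start to 5
  Position 6 ('a'): window [5,6] length 2
  Position 7 ('f'): window [5,7] length 3
  Position 8 ('a'): repeat (last at 6), move window start to 7
  Position 8 ('a'): window [7,8] length 2
Longest substring with no repeats: "bgca" with length 4

4


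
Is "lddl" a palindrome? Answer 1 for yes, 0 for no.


Input: lddl
Reversed: lddl
  Compare pos 0 ('l') with pos 3 ('l'): match
  Compare pos 1 ('d') with pos 2 ('d'): match
Result: palindrome

1


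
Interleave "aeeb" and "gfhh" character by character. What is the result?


Interleaving "aeeb" and "gfhh":
  Position 0: 'a' from first, 'g' from second => "ag"
  Position 1: 'e' from first, 'f' from second => "ef"
  Position 2: 'e' from first, 'h' from second => "eh"
  Position 3: 'b' from first, 'h' from second => "bh"
Result: agefehbh

agefehbh


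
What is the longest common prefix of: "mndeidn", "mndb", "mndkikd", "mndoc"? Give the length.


Words: mndeidn, mndb, mndkikd, mndoc
  Position 0: all 'm' => match
  Position 1: all 'n' => match
  Position 2: all 'd' => match
  Position 3: ('e', 'b', 'k', 'o') => mismatch, stop
LCP = "mnd" (length 3)

3


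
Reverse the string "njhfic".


Input: njhfic
Reading characters right to left:
  Position 5: 'c'
  Position 4: 'i'
  Position 3: 'f'
  Position 2: 'h'
  Position 1: 'j'
  Position 0: 'n'
Reversed: cifhjn

cifhjn


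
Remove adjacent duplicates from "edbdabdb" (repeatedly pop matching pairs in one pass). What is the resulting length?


Input: edbdabdb
Stack-based adjacent duplicate removal:
  Read 'e': push. Stack: e
  Read 'd': push. Stack: ed
  Read 'b': push. Stack: edb
  Read 'd': push. Stack: edbd
  Read 'a': push. Stack: edbda
  Read 'b': push. Stack: edbdab
  Read 'd': push. Stack: edbdabd
  Read 'b': push. Stack: edbdabdb
Final stack: "edbdabdb" (length 8)

8


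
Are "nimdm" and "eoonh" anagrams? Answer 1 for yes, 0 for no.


Strings: "nimdm", "eoonh"
Sorted first:  dimmn
Sorted second: ehnoo
Differ at position 0: 'd' vs 'e' => not anagrams

0


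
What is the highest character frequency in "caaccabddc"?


Input: caaccabddc
Character counts:
  'a': 3
  'b': 1
  'c': 4
  'd': 2
Maximum frequency: 4

4


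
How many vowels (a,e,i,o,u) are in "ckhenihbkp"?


Input: ckhenihbkp
Checking each character:
  'c' at position 0: consonant
  'k' at position 1: consonant
  'h' at position 2: consonant
  'e' at position 3: vowel (running total: 1)
  'n' at position 4: consonant
  'i' at position 5: vowel (running total: 2)
  'h' at position 6: consonant
  'b' at position 7: consonant
  'k' at position 8: consonant
  'p' at position 9: consonant
Total vowels: 2

2


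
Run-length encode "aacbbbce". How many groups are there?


Input: aacbbbce
Scanning for consecutive runs:
  Group 1: 'a' x 2 (positions 0-1)
  Group 2: 'c' x 1 (positions 2-2)
  Group 3: 'b' x 3 (positions 3-5)
  Group 4: 'c' x 1 (positions 6-6)
  Group 5: 'e' x 1 (positions 7-7)
Total groups: 5

5


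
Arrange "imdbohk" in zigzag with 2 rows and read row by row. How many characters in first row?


Zigzag "imdbohk" into 2 rows:
Placing characters:
  'i' => row 0
  'm' => row 1
  'd' => row 0
  'b' => row 1
  'o' => row 0
  'h' => row 1
  'k' => row 0
Rows:
  Row 0: "idok"
  Row 1: "mbh"
First row length: 4

4


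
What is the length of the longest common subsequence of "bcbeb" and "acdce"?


LCS of "bcbeb" and "acdce"
DP table:
           a    c    d    c    e
      0    0    0    0    0    0
  b   0    0    0    0    0    0
  c   0    0    1    1    1    1
  b   0    0    1    1    1    1
  e   0    0    1    1    1    2
  b   0    0    1    1    1    2
LCS length = dp[5][5] = 2

2


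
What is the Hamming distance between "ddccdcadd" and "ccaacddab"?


Comparing "ddccdcadd" and "ccaacddab" position by position:
  Position 0: 'd' vs 'c' => differ
  Position 1: 'd' vs 'c' => differ
  Position 2: 'c' vs 'a' => differ
  Position 3: 'c' vs 'a' => differ
  Position 4: 'd' vs 'c' => differ
  Position 5: 'c' vs 'd' => differ
  Position 6: 'a' vs 'd' => differ
  Position 7: 'd' vs 'a' => differ
  Position 8: 'd' vs 'b' => differ
Total differences (Hamming distance): 9

9


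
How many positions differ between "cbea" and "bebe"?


Comparing "cbea" and "bebe" position by position:
  Position 0: 'c' vs 'b' => DIFFER
  Position 1: 'b' vs 'e' => DIFFER
  Position 2: 'e' vs 'b' => DIFFER
  Position 3: 'a' vs 'e' => DIFFER
Positions that differ: 4

4


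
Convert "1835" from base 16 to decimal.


Input: "1835" in base 16
Positional expansion:
  Digit '1' (value 1) x 16^3 = 4096
  Digit '8' (value 8) x 16^2 = 2048
  Digit '3' (value 3) x 16^1 = 48
  Digit '5' (value 5) x 16^0 = 5
Sum = 6197

6197


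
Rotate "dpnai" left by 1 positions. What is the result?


Input: "dpnai", rotate left by 1
First 1 characters: "d"
Remaining characters: "pnai"
Concatenate remaining + first: "pnai" + "d" = "pnaid"

pnaid


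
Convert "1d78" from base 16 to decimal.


Input: "1d78" in base 16
Positional expansion:
  Digit '1' (value 1) x 16^3 = 4096
  Digit 'd' (value 13) x 16^2 = 3328
  Digit '7' (value 7) x 16^1 = 112
  Digit '8' (value 8) x 16^0 = 8
Sum = 7544

7544


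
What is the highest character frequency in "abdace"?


Input: abdace
Character counts:
  'a': 2
  'b': 1
  'c': 1
  'd': 1
  'e': 1
Maximum frequency: 2

2


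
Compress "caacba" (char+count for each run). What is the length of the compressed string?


Input: caacba
Runs:
  'c' x 1 => "c1"
  'a' x 2 => "a2"
  'c' x 1 => "c1"
  'b' x 1 => "b1"
  'a' x 1 => "a1"
Compressed: "c1a2c1b1a1"
Compressed length: 10

10


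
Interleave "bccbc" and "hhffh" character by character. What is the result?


Interleaving "bccbc" and "hhffh":
  Position 0: 'b' from first, 'h' from second => "bh"
  Position 1: 'c' from first, 'h' from second => "ch"
  Position 2: 'c' from first, 'f' from second => "cf"
  Position 3: 'b' from first, 'f' from second => "bf"
  Position 4: 'c' from first, 'h' from second => "ch"
Result: bhchcfbfch

bhchcfbfch


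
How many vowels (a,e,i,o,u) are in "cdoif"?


Input: cdoif
Checking each character:
  'c' at position 0: consonant
  'd' at position 1: consonant
  'o' at position 2: vowel (running total: 1)
  'i' at position 3: vowel (running total: 2)
  'f' at position 4: consonant
Total vowels: 2

2


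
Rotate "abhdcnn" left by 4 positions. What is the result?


Input: "abhdcnn", rotate left by 4
First 4 characters: "abhd"
Remaining characters: "cnn"
Concatenate remaining + first: "cnn" + "abhd" = "cnnabhd"

cnnabhd


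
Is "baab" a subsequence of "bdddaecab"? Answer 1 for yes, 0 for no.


Check if "baab" is a subsequence of "bdddaecab"
Greedy scan:
  Position 0 ('b'): matches sub[0] = 'b'
  Position 1 ('d'): no match needed
  Position 2 ('d'): no match needed
  Position 3 ('d'): no match needed
  Position 4 ('a'): matches sub[1] = 'a'
  Position 5 ('e'): no match needed
  Position 6 ('c'): no match needed
  Position 7 ('a'): matches sub[2] = 'a'
  Position 8 ('b'): matches sub[3] = 'b'
All 4 characters matched => is a subsequence

1


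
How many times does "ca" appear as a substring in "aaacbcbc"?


Searching for "ca" in "aaacbcbc"
Scanning each position:
  Position 0: "aa" => no
  Position 1: "aa" => no
  Position 2: "ac" => no
  Position 3: "cb" => no
  Position 4: "bc" => no
  Position 5: "cb" => no
  Position 6: "bc" => no
Total occurrences: 0

0


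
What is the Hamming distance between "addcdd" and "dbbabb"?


Comparing "addcdd" and "dbbabb" position by position:
  Position 0: 'a' vs 'd' => differ
  Position 1: 'd' vs 'b' => differ
  Position 2: 'd' vs 'b' => differ
  Position 3: 'c' vs 'a' => differ
  Position 4: 'd' vs 'b' => differ
  Position 5: 'd' vs 'b' => differ
Total differences (Hamming distance): 6

6


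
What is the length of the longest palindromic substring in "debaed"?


Input: "debaed"
Checking substrings for palindromes:
  No multi-char palindromic substrings found
Longest palindromic substring: "d" with length 1

1


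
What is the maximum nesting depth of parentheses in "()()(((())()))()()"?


Input: "()()(((())()))()()"
Tracking depth:
  Position 0 '(': depth becomes 1
  Position 1 ')': depth becomes 0
  Position 2 '(': depth becomes 1
  Position 3 ')': depth becomes 0
  Position 4 '(': depth becomes 1
  Position 5 '(': depth becomes 2
  Position 6 '(': depth becomes 3
  Position 7 '(': depth becomes 4
  Position 8 ')': depth becomes 3
  Position 9 ')': depth becomes 2
  Position 10 '(': depth becomes 3
  Position 11 ')': depth becomes 2
  Position 12 ')': depth becomes 1
  Position 13 ')': depth becomes 0
  Position 14 '(': depth becomes 1
  Position 15 ')': depth becomes 0
  Position 16 '(': depth becomes 1
  Position 17 ')': depth becomes 0
Maximum depth reached: 4

4


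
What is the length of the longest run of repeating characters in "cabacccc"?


Input: "cabacccc"
Scanning for longest run:
  Position 1 ('a'): new char, reset run to 1
  Position 2 ('b'): new char, reset run to 1
  Position 3 ('a'): new char, reset run to 1
  Position 4 ('c'): new char, reset run to 1
  Position 5 ('c'): continues run of 'c', length=2
  Position 6 ('c'): continues run of 'c', length=3
  Position 7 ('c'): continues run of 'c', length=4
Longest run: 'c' with length 4

4


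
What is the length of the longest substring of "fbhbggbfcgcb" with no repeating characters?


Input: "fbhbggbfcgcb"
Sliding window (track last position of each char):
  Position 0 ('f'): window [0,0] length 1 -- new best
  Position 1 ('b'): window [0,1] length 2 -- new best
  Position 2 ('h'): window [0,2] length 3 -- new best
  Position 3 ('b'): repeat (last at 1), move window start to 2
  Position 3 ('b'): window [2,3] length 2
  Position 4 ('g'): window [2,4] length 3
  Position 5 ('g'): repeat (last at 4), move window start to 5
  Position 5 ('g'): window [5,5] length 1
  Position 6 ('b'): window [5,6] length 2
  Position 7 ('f'): window [5,7] length 3
  Position 8 ('c'): window [5,8] length 4 -- new best
  Position 9 ('g'): repeat (last at 5), move window start to 6
  Position 9 ('g'): window [6,9] length 4
  Position 10 ('c'): repeat (last at 8), move window start to 9
  Position 10 ('c'): window [9,10] length 2
  Position 11 ('b'): window [9,11] length 3
Longest substring with no repeats: "gbfc" with length 4

4


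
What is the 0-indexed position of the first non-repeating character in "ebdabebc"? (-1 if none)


Input: ebdabebc
Character frequencies:
  'a': 1
  'b': 3
  'c': 1
  'd': 1
  'e': 2
Scanning left to right for freq == 1:
  Position 0 ('e'): freq=2, skip
  Position 1 ('b'): freq=3, skip
  Position 2 ('d'): unique! => answer = 2

2


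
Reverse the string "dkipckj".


Input: dkipckj
Reading characters right to left:
  Position 6: 'j'
  Position 5: 'k'
  Position 4: 'c'
  Position 3: 'p'
  Position 2: 'i'
  Position 1: 'k'
  Position 0: 'd'
Reversed: jkcpikd

jkcpikd


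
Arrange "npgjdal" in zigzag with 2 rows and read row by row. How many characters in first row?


Zigzag "npgjdal" into 2 rows:
Placing characters:
  'n' => row 0
  'p' => row 1
  'g' => row 0
  'j' => row 1
  'd' => row 0
  'a' => row 1
  'l' => row 0
Rows:
  Row 0: "ngdl"
  Row 1: "pja"
First row length: 4

4


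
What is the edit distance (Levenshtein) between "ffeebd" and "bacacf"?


Computing edit distance: "ffeebd" -> "bacacf"
DP table:
           b    a    c    a    c    f
      0    1    2    3    4    5    6
  f   1    1    2    3    4    5    5
  f   2    2    2    3    4    5    5
  e   3    3    3    3    4    5    6
  e   4    4    4    4    4    5    6
  b   5    4    5    5    5    5    6
  d   6    5    5    6    6    6    6
Edit distance = dp[6][6] = 6

6


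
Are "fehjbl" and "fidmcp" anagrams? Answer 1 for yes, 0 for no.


Strings: "fehjbl", "fidmcp"
Sorted first:  befhjl
Sorted second: cdfimp
Differ at position 0: 'b' vs 'c' => not anagrams

0


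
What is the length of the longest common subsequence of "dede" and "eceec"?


LCS of "dede" and "eceec"
DP table:
           e    c    e    e    c
      0    0    0    0    0    0
  d   0    0    0    0    0    0
  e   0    1    1    1    1    1
  d   0    1    1    1    1    1
  e   0    1    1    2    2    2
LCS length = dp[4][5] = 2

2


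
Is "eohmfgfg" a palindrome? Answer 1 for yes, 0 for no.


Input: eohmfgfg
Reversed: gfgfmhoe
  Compare pos 0 ('e') with pos 7 ('g'): MISMATCH
  Compare pos 1 ('o') with pos 6 ('f'): MISMATCH
  Compare pos 2 ('h') with pos 5 ('g'): MISMATCH
  Compare pos 3 ('m') with pos 4 ('f'): MISMATCH
Result: not a palindrome

0


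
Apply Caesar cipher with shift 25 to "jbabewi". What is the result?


Caesar cipher: shift "jbabewi" by 25
  'j' (pos 9) + 25 = pos 8 = 'i'
  'b' (pos 1) + 25 = pos 0 = 'a'
  'a' (pos 0) + 25 = pos 25 = 'z'
  'b' (pos 1) + 25 = pos 0 = 'a'
  'e' (pos 4) + 25 = pos 3 = 'd'
  'w' (pos 22) + 25 = pos 21 = 'v'
  'i' (pos 8) + 25 = pos 7 = 'h'
Result: iazadvh

iazadvh


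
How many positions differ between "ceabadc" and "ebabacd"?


Comparing "ceabadc" and "ebabacd" position by position:
  Position 0: 'c' vs 'e' => DIFFER
  Position 1: 'e' vs 'b' => DIFFER
  Position 2: 'a' vs 'a' => same
  Position 3: 'b' vs 'b' => same
  Position 4: 'a' vs 'a' => same
  Position 5: 'd' vs 'c' => DIFFER
  Position 6: 'c' vs 'd' => DIFFER
Positions that differ: 4

4


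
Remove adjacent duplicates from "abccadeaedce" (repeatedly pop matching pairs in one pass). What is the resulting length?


Input: abccadeaedce
Stack-based adjacent duplicate removal:
  Read 'a': push. Stack: a
  Read 'b': push. Stack: ab
  Read 'c': push. Stack: abc
  Read 'c': matches stack top 'c' => pop. Stack: ab
  Read 'a': push. Stack: aba
  Read 'd': push. Stack: abad
  Read 'e': push. Stack: abade
  Read 'a': push. Stack: abadea
  Read 'e': push. Stack: abadeae
  Read 'd': push. Stack: abadeaed
  Read 'c': push. Stack: abadeaedc
  Read 'e': push. Stack: abadeaedce
Final stack: "abadeaedce" (length 10)

10


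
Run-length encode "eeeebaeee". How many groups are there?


Input: eeeebaeee
Scanning for consecutive runs:
  Group 1: 'e' x 4 (positions 0-3)
  Group 2: 'b' x 1 (positions 4-4)
  Group 3: 'a' x 1 (positions 5-5)
  Group 4: 'e' x 3 (positions 6-8)
Total groups: 4

4


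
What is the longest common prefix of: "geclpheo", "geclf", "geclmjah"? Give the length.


Words: geclpheo, geclf, geclmjah
  Position 0: all 'g' => match
  Position 1: all 'e' => match
  Position 2: all 'c' => match
  Position 3: all 'l' => match
  Position 4: ('p', 'f', 'm') => mismatch, stop
LCP = "gecl" (length 4)

4


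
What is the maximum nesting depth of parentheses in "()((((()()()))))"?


Input: "()((((()()()))))"
Tracking depth:
  Position 0 '(': depth becomes 1
  Position 1 ')': depth becomes 0
  Position 2 '(': depth becomes 1
  Position 3 '(': depth becomes 2
  Position 4 '(': depth becomes 3
  Position 5 '(': depth becomes 4
  Position 6 '(': depth becomes 5
  Position 7 ')': depth becomes 4
  Position 8 '(': depth becomes 5
  Position 9 ')': depth becomes 4
  Position 10 '(': depth becomes 5
  Position 11 ')': depth becomes 4
  Position 12 ')': depth becomes 3
  Position 13 ')': depth becomes 2
  Position 14 ')': depth becomes 1
  Position 15 ')': depth becomes 0
Maximum depth reached: 5

5


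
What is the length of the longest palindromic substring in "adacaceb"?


Input: "adacaceb"
Checking substrings for palindromes:
  [0:3] "ada" (len 3) => palindrome
  [2:5] "aca" (len 3) => palindrome
  [3:6] "cac" (len 3) => palindrome
Longest palindromic substring: "ada" with length 3

3


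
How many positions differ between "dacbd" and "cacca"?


Comparing "dacbd" and "cacca" position by position:
  Position 0: 'd' vs 'c' => DIFFER
  Position 1: 'a' vs 'a' => same
  Position 2: 'c' vs 'c' => same
  Position 3: 'b' vs 'c' => DIFFER
  Position 4: 'd' vs 'a' => DIFFER
Positions that differ: 3

3


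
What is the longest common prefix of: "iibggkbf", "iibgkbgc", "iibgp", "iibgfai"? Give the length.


Words: iibggkbf, iibgkbgc, iibgp, iibgfai
  Position 0: all 'i' => match
  Position 1: all 'i' => match
  Position 2: all 'b' => match
  Position 3: all 'g' => match
  Position 4: ('g', 'k', 'p', 'f') => mismatch, stop
LCP = "iibg" (length 4)

4


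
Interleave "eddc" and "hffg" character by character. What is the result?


Interleaving "eddc" and "hffg":
  Position 0: 'e' from first, 'h' from second => "eh"
  Position 1: 'd' from first, 'f' from second => "df"
  Position 2: 'd' from first, 'f' from second => "df"
  Position 3: 'c' from first, 'g' from second => "cg"
Result: ehdfdfcg

ehdfdfcg


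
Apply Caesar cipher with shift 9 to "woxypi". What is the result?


Caesar cipher: shift "woxypi" by 9
  'w' (pos 22) + 9 = pos 5 = 'f'
  'o' (pos 14) + 9 = pos 23 = 'x'
  'x' (pos 23) + 9 = pos 6 = 'g'
  'y' (pos 24) + 9 = pos 7 = 'h'
  'p' (pos 15) + 9 = pos 24 = 'y'
  'i' (pos 8) + 9 = pos 17 = 'r'
Result: fxghyr

fxghyr


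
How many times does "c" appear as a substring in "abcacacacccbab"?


Searching for "c" in "abcacacacccbab"
Scanning each position:
  Position 0: "a" => no
  Position 1: "b" => no
  Position 2: "c" => MATCH
  Position 3: "a" => no
  Position 4: "c" => MATCH
  Position 5: "a" => no
  Position 6: "c" => MATCH
  Position 7: "a" => no
  Position 8: "c" => MATCH
  Position 9: "c" => MATCH
  Position 10: "c" => MATCH
  Position 11: "b" => no
  Position 12: "a" => no
  Position 13: "b" => no
Total occurrences: 6

6


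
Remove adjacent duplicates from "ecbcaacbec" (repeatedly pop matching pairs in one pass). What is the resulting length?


Input: ecbcaacbec
Stack-based adjacent duplicate removal:
  Read 'e': push. Stack: e
  Read 'c': push. Stack: ec
  Read 'b': push. Stack: ecb
  Read 'c': push. Stack: ecbc
  Read 'a': push. Stack: ecbca
  Read 'a': matches stack top 'a' => pop. Stack: ecbc
  Read 'c': matches stack top 'c' => pop. Stack: ecb
  Read 'b': matches stack top 'b' => pop. Stack: ec
  Read 'e': push. Stack: ece
  Read 'c': push. Stack: ecec
Final stack: "ecec" (length 4)

4


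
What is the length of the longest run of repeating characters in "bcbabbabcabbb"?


Input: "bcbabbabcabbb"
Scanning for longest run:
  Position 1 ('c'): new char, reset run to 1
  Position 2 ('b'): new char, reset run to 1
  Position 3 ('a'): new char, reset run to 1
  Position 4 ('b'): new char, reset run to 1
  Position 5 ('b'): continues run of 'b', length=2
  Position 6 ('a'): new char, reset run to 1
  Position 7 ('b'): new char, reset run to 1
  Position 8 ('c'): new char, reset run to 1
  Position 9 ('a'): new char, reset run to 1
  Position 10 ('b'): new char, reset run to 1
  Position 11 ('b'): continues run of 'b', length=2
  Position 12 ('b'): continues run of 'b', length=3
Longest run: 'b' with length 3

3


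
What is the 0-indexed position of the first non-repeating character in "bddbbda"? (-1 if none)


Input: bddbbda
Character frequencies:
  'a': 1
  'b': 3
  'd': 3
Scanning left to right for freq == 1:
  Position 0 ('b'): freq=3, skip
  Position 1 ('d'): freq=3, skip
  Position 2 ('d'): freq=3, skip
  Position 3 ('b'): freq=3, skip
  Position 4 ('b'): freq=3, skip
  Position 5 ('d'): freq=3, skip
  Position 6 ('a'): unique! => answer = 6

6


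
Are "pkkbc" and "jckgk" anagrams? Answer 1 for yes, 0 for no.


Strings: "pkkbc", "jckgk"
Sorted first:  bckkp
Sorted second: cgjkk
Differ at position 0: 'b' vs 'c' => not anagrams

0


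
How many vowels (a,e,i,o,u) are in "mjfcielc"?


Input: mjfcielc
Checking each character:
  'm' at position 0: consonant
  'j' at position 1: consonant
  'f' at position 2: consonant
  'c' at position 3: consonant
  'i' at position 4: vowel (running total: 1)
  'e' at position 5: vowel (running total: 2)
  'l' at position 6: consonant
  'c' at position 7: consonant
Total vowels: 2

2


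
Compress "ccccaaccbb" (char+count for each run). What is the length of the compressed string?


Input: ccccaaccbb
Runs:
  'c' x 4 => "c4"
  'a' x 2 => "a2"
  'c' x 2 => "c2"
  'b' x 2 => "b2"
Compressed: "c4a2c2b2"
Compressed length: 8

8


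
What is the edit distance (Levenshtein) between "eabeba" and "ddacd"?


Computing edit distance: "eabeba" -> "ddacd"
DP table:
           d    d    a    c    d
      0    1    2    3    4    5
  e   1    1    2    3    4    5
  a   2    2    2    2    3    4
  b   3    3    3    3    3    4
  e   4    4    4    4    4    4
  b   5    5    5    5    5    5
  a   6    6    6    5    6    6
Edit distance = dp[6][5] = 6

6


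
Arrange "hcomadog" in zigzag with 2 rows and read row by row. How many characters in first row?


Zigzag "hcomadog" into 2 rows:
Placing characters:
  'h' => row 0
  'c' => row 1
  'o' => row 0
  'm' => row 1
  'a' => row 0
  'd' => row 1
  'o' => row 0
  'g' => row 1
Rows:
  Row 0: "hoao"
  Row 1: "cmdg"
First row length: 4

4


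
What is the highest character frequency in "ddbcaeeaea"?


Input: ddbcaeeaea
Character counts:
  'a': 3
  'b': 1
  'c': 1
  'd': 2
  'e': 3
Maximum frequency: 3

3


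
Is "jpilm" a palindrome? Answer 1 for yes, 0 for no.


Input: jpilm
Reversed: mlipj
  Compare pos 0 ('j') with pos 4 ('m'): MISMATCH
  Compare pos 1 ('p') with pos 3 ('l'): MISMATCH
Result: not a palindrome

0


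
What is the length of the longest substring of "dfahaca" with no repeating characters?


Input: "dfahaca"
Sliding window (track last position of each char):
  Position 0 ('d'): window [0,0] length 1 -- new best
  Position 1 ('f'): window [0,1] length 2 -- new best
  Position 2 ('a'): window [0,2] length 3 -- new best
  Position 3 ('h'): window [0,3] length 4 -- new best
  Position 4 ('a'): repeat (last at 2), move window start to 3
  Position 4 ('a'): window [3,4] length 2
  Position 5 ('c'): window [3,5] length 3
  Position 6 ('a'): repeat (last at 4), move window start to 5
  Position 6 ('a'): window [5,6] length 2
Longest substring with no repeats: "dfah" with length 4

4
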